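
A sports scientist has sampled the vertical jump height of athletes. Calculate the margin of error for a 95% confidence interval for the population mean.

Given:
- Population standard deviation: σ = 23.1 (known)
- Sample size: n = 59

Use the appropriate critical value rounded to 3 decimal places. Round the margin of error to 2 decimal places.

The population standard deviation σ is known, so use the z-interval margin of error formula.

For 95% confidence, z* = 1.96 (from standard normal table)

Margin of error formula for z-interval: E = z* × σ/√n

E = 1.96 × 23.1/√59
  = 1.96 × 3.007364
  = 5.8944

Rounded to 2 decimal places:

5.89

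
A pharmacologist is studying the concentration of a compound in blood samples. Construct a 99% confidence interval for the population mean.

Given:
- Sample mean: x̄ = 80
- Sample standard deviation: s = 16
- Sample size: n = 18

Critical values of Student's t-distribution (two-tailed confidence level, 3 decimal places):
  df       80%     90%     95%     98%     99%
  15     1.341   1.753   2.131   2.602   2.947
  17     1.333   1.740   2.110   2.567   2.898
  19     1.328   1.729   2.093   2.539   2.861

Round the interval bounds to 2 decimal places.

The population standard deviation σ is unknown (only the sample standard deviation s is given), so use a t-interval with df = n - 1 = 18 - 1 = 17.

For 99% confidence with df = 17, t* = 2.898 (from t-table)

Standard error: SE = s/√n = 16/√18 = 3.771236

Margin of error: E = t* × SE = 2.898 × 3.771236 = 10.9290

T-interval: x̄ ± E = 80 ± 10.9290 = (69.0710, 90.9290)

Rounded to 2 decimal places:

(69.07, 90.93)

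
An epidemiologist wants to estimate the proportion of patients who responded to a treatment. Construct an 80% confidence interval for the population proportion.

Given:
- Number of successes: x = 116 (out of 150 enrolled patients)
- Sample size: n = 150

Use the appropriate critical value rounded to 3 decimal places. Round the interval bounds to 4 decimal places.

Sample proportion: p̂ = 116/150 = 0.773333

Check conditions for normal approximation:
  np̂ = 116 ≥ 10 ✓
  n(1-p̂) = 34 ≥ 10 ✓

The sample is large enough, so use a z-interval (normal approximation) for the proportion.

For 80% confidence, z* = 1.282 (from standard normal table)

Standard error: SE = √(p̂(1-p̂)/n) = √(0.773333×0.226667/150) = 0.03418468

Margin of error: E = z* × SE = 1.282 × 0.03418468 = 0.043825

Z-interval: p̂ ± E = 0.773333 ± 0.043825 = (0.729509, 0.817158)

Rounded to 4 decimal places:

(0.7295, 0.8172)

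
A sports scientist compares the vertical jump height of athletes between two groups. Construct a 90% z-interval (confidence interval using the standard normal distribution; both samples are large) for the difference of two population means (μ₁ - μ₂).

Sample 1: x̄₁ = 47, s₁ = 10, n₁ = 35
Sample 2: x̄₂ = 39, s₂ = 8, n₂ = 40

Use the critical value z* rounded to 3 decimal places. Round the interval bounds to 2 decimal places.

Both samples are large (n₁ = 35 ≥ 30, n₂ = 40 ≥ 30), so a z-interval for the difference of means applies.

Point estimate: x̄₁ - x̄₂ = 47 - 39 = 8

Standard error: SE = √(s₁²/n₁ + s₂²/n₂)
= √(10²/35 + 8²/40)
= √(2.857143 + 1.600000)
= 2.111195

For 90% confidence, z* = 1.645 (from standard normal table)
Margin of error: E = z* × SE = 1.645 × 2.111195 = 3.4729

Z-interval: (x̄₁ - x̄₂) ± E = 8 ± 3.4729 = (4.5271, 11.4729)

Rounded to 2 decimal places:

(4.53, 11.47)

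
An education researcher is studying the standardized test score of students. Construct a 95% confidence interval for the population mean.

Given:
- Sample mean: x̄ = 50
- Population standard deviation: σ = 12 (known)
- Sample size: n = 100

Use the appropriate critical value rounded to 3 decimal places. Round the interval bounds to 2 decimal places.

The population standard deviation σ is known, so use a z-interval (standard normal critical value).

For 95% confidence, z* = 1.96 (from standard normal table)

Standard error: SE = σ/√n = 12/√100 = 1.200000

Margin of error: E = z* × SE = 1.96 × 1.200000 = 2.3520

Z-interval: x̄ ± E = 50 ± 2.3520 = (47.6480, 52.3520)

Rounded to 2 decimal places:

(47.65, 52.35)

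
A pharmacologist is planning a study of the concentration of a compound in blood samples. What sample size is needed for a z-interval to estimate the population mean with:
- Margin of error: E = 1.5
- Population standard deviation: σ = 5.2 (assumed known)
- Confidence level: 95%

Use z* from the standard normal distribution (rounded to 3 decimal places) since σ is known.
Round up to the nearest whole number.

Using z* since population σ is known (z-interval formula).

For 95% confidence, z* = 1.96 (from standard normal table)

Sample size formula for z-interval: n = (z*σ/E)²

n = (1.96 × 5.2 / 1.5)²
  = (6.794667)²
  = 46.1675

Round up to the nearest whole number: n = 47

47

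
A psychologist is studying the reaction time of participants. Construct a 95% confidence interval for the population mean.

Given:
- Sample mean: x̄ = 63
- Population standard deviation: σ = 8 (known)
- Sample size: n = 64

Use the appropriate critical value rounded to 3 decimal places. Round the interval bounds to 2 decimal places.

The population standard deviation σ is known, so use a z-interval (standard normal critical value).

For 95% confidence, z* = 1.96 (from standard normal table)

Standard error: SE = σ/√n = 8/√64 = 1.000000

Margin of error: E = z* × SE = 1.96 × 1.000000 = 1.9600

Z-interval: x̄ ± E = 63 ± 1.9600 = (61.0400, 64.9600)

Rounded to 2 decimal places:

(61.04, 64.96)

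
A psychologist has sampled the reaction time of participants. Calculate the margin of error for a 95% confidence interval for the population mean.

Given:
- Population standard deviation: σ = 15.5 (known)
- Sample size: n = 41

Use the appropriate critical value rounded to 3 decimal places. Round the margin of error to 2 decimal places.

The population standard deviation σ is known, so use the z-interval margin of error formula.

For 95% confidence, z* = 1.96 (from standard normal table)

Margin of error formula for z-interval: E = z* × σ/√n

E = 1.96 × 15.5/√41
  = 1.96 × 2.420693
  = 4.7446

Rounded to 2 decimal places:

4.74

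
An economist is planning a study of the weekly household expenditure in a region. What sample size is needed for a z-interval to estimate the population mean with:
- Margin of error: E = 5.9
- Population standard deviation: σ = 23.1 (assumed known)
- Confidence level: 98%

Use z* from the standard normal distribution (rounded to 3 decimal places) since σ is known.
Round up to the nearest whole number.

Using z* since population σ is known (z-interval formula).

For 98% confidence, z* = 2.326 (from standard normal table)

Sample size formula for z-interval: n = (z*σ/E)²

n = (2.326 × 23.1 / 5.9)²
  = (9.106881)²
  = 82.9353

Round up to the nearest whole number: n = 83

83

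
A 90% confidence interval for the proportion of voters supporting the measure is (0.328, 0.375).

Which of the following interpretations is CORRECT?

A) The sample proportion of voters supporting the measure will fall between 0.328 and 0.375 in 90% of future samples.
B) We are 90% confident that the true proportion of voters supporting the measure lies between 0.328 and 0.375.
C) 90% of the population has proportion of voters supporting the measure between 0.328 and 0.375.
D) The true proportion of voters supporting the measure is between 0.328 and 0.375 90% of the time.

A confidence interval represents our confidence in the procedure, not a probability statement about the parameter.

Key concept: If we repeated this sampling process many times and computed a 90% CI each time, about 90% of those intervals would contain the true population parameter.

For this specific interval (0.328, 0.375):
- Midpoint (point estimate): 0.3515
- Margin of error: 0.0235

The correct interpretation is the one stating confidence that the true parameter lies in the interval — option B.

B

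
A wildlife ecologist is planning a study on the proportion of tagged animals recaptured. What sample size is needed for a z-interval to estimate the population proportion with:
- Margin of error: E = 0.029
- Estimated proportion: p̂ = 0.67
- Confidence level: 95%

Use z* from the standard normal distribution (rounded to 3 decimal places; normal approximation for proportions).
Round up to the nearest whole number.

Using z* for proportion z-interval (normal approximation).

For 95% confidence, z* = 1.96 (from standard normal table)

Sample size formula for proportion z-interval: n = z*²p̂(1-p̂)/E²

n = 1.96² × 0.67 × 0.33 / 0.029²
  = 3.8416 × 0.2211 / 0.000841
  = 1009.9617

Round up to the nearest whole number: n = 1010

1010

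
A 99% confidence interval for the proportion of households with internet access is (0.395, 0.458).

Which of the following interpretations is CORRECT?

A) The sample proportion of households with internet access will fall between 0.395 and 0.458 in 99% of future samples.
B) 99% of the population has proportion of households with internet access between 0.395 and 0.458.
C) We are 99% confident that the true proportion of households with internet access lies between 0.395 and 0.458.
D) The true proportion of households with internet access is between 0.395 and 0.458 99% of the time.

A confidence interval represents our confidence in the procedure, not a probability statement about the parameter.

Key concept: If we repeated this sampling process many times and computed a 99% CI each time, about 99% of those intervals would contain the true population parameter.

For this specific interval (0.395, 0.458):
- Midpoint (point estimate): 0.4265
- Margin of error: 0.0315

The correct interpretation is the one stating confidence that the true parameter lies in the interval — option C.

C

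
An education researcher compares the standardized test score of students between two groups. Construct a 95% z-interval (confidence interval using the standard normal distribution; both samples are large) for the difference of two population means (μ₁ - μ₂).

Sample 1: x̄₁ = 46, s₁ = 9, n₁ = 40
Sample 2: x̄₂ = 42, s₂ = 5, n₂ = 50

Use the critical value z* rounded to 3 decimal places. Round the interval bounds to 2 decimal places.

Both samples are large (n₁ = 40 ≥ 30, n₂ = 50 ≥ 30), so a z-interval for the difference of means applies.

Point estimate: x̄₁ - x̄₂ = 46 - 42 = 4

Standard error: SE = √(s₁²/n₁ + s₂²/n₂)
= √(9²/40 + 5²/50)
= √(2.025000 + 0.500000)
= 1.589025

For 95% confidence, z* = 1.96 (from standard normal table)
Margin of error: E = z* × SE = 1.96 × 1.589025 = 3.1145

Z-interval: (x̄₁ - x̄₂) ± E = 4 ± 3.1145 = (0.8855, 7.1145)

Rounded to 2 decimal places:

(0.89, 7.11)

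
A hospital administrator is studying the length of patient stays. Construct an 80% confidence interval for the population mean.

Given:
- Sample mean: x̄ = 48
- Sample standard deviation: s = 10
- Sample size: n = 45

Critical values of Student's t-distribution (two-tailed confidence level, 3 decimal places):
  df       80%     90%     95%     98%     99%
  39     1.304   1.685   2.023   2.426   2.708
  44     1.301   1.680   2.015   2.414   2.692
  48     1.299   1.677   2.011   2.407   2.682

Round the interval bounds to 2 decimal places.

The population standard deviation σ is unknown (only the sample standard deviation s is given), so use a t-interval with df = n - 1 = 45 - 1 = 44.

For 80% confidence with df = 44, t* = 1.301 (from t-table)

Standard error: SE = s/√n = 10/√45 = 1.490712

Margin of error: E = t* × SE = 1.301 × 1.490712 = 1.9394

T-interval: x̄ ± E = 48 ± 1.9394 = (46.0606, 49.9394)

Rounded to 2 decimal places:

(46.06, 49.94)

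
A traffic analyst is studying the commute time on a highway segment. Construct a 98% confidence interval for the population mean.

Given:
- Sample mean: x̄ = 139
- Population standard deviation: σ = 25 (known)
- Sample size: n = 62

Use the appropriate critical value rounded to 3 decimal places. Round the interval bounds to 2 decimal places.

The population standard deviation σ is known, so use a z-interval (standard normal critical value).

For 98% confidence, z* = 2.326 (from standard normal table)

Standard error: SE = σ/√n = 25/√62 = 3.175003

Margin of error: E = z* × SE = 2.326 × 3.175003 = 7.3851

Z-interval: x̄ ± E = 139 ± 7.3851 = (131.6149, 146.3851)

Rounded to 2 decimal places:

(131.61, 146.39)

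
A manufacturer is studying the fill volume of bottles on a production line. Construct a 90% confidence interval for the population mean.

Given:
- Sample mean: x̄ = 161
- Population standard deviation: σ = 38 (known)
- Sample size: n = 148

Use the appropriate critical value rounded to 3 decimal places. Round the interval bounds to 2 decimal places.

The population standard deviation σ is known, so use a z-interval (standard normal critical value).

For 90% confidence, z* = 1.645 (from standard normal table)

Standard error: SE = σ/√n = 38/√148 = 3.123581

Margin of error: E = z* × SE = 1.645 × 3.123581 = 5.1383

Z-interval: x̄ ± E = 161 ± 5.1383 = (155.8617, 166.1383)

Rounded to 2 decimal places:

(155.86, 166.14)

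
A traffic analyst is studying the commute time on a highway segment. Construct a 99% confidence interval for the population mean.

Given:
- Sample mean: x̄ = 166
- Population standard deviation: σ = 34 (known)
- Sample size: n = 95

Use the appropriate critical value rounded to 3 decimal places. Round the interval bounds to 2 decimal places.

The population standard deviation σ is known, so use a z-interval (standard normal critical value).

For 99% confidence, z* = 2.576 (from standard normal table)

Standard error: SE = σ/√n = 34/√95 = 3.488326

Margin of error: E = z* × SE = 2.576 × 3.488326 = 8.9859

Z-interval: x̄ ± E = 166 ± 8.9859 = (157.0141, 174.9859)

Rounded to 2 decimal places:

(157.01, 174.99)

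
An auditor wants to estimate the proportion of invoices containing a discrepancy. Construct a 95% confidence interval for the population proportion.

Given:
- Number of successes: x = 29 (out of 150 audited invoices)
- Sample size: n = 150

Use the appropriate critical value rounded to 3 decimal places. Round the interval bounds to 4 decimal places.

Sample proportion: p̂ = 29/150 = 0.193333

Check conditions for normal approximation:
  np̂ = 29 ≥ 10 ✓
  n(1-p̂) = 121 ≥ 10 ✓

The sample is large enough, so use a z-interval (normal approximation) for the proportion.

For 95% confidence, z* = 1.96 (from standard normal table)

Standard error: SE = √(p̂(1-p̂)/n) = √(0.193333×0.806667/150) = 0.03224444

Margin of error: E = z* × SE = 1.96 × 0.03224444 = 0.063199

Z-interval: p̂ ± E = 0.193333 ± 0.063199 = (0.130134, 0.256532)

Rounded to 4 decimal places:

(0.1301, 0.2565)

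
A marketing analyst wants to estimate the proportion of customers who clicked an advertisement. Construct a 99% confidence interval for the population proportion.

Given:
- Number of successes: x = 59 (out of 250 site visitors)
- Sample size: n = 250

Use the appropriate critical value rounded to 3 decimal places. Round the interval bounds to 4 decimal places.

Sample proportion: p̂ = 59/250 = 0.236000

Check conditions for normal approximation:
  np̂ = 59 ≥ 10 ✓
  n(1-p̂) = 191 ≥ 10 ✓

The sample is large enough, so use a z-interval (normal approximation) for the proportion.

For 99% confidence, z* = 2.576 (from standard normal table)

Standard error: SE = √(p̂(1-p̂)/n) = √(0.236000×0.764000/250) = 0.02685546

Margin of error: E = z* × SE = 2.576 × 0.02685546 = 0.069180

Z-interval: p̂ ± E = 0.236000 ± 0.069180 = (0.166820, 0.305180)

Rounded to 4 decimal places:

(0.1668, 0.3052)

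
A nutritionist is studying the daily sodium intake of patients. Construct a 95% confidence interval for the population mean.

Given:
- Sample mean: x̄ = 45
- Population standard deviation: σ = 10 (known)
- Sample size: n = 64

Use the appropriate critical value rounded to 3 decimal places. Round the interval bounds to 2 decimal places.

The population standard deviation σ is known, so use a z-interval (standard normal critical value).

For 95% confidence, z* = 1.96 (from standard normal table)

Standard error: SE = σ/√n = 10/√64 = 1.250000

Margin of error: E = z* × SE = 1.96 × 1.250000 = 2.4500

Z-interval: x̄ ± E = 45 ± 2.4500 = (42.5500, 47.4500)

Rounded to 2 decimal places:

(42.55, 47.45)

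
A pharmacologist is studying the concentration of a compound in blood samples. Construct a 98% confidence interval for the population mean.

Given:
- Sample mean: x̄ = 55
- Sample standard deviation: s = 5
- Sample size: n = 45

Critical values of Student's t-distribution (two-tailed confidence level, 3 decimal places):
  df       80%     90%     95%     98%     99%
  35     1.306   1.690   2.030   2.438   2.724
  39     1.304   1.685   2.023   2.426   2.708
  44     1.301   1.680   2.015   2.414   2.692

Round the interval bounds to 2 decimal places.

The population standard deviation σ is unknown (only the sample standard deviation s is given), so use a t-interval with df = n - 1 = 45 - 1 = 44.

For 98% confidence with df = 44, t* = 2.414 (from t-table)

Standard error: SE = s/√n = 5/√45 = 0.745356

Margin of error: E = t* × SE = 2.414 × 0.745356 = 1.7993

T-interval: x̄ ± E = 55 ± 1.7993 = (53.2007, 56.7993)

Rounded to 2 decimal places:

(53.20, 56.80)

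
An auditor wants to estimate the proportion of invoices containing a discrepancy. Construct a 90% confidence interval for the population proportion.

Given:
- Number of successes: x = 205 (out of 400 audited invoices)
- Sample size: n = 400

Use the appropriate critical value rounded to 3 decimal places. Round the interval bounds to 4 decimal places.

Sample proportion: p̂ = 205/400 = 0.512500

Check conditions for normal approximation:
  np̂ = 205 ≥ 10 ✓
  n(1-p̂) = 195 ≥ 10 ✓

The sample is large enough, so use a z-interval (normal approximation) for the proportion.

For 90% confidence, z* = 1.645 (from standard normal table)

Standard error: SE = √(p̂(1-p̂)/n) = √(0.512500×0.487500/400) = 0.02499219

Margin of error: E = z* × SE = 1.645 × 0.02499219 = 0.041112

Z-interval: p̂ ± E = 0.512500 ± 0.041112 = (0.471388, 0.553612)

Rounded to 4 decimal places:

(0.4714, 0.5536)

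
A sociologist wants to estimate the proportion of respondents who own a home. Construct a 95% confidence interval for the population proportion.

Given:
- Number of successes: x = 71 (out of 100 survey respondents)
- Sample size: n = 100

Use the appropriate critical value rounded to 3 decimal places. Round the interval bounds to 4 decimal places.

Sample proportion: p̂ = 71/100 = 0.710000

Check conditions for normal approximation:
  np̂ = 71 ≥ 10 ✓
  n(1-p̂) = 29 ≥ 10 ✓

The sample is large enough, so use a z-interval (normal approximation) for the proportion.

For 95% confidence, z* = 1.96 (from standard normal table)

Standard error: SE = √(p̂(1-p̂)/n) = √(0.710000×0.290000/100) = 0.04537621

Margin of error: E = z* × SE = 1.96 × 0.04537621 = 0.088937

Z-interval: p̂ ± E = 0.710000 ± 0.088937 = (0.621063, 0.798937)

Rounded to 4 decimal places:

(0.6211, 0.7989)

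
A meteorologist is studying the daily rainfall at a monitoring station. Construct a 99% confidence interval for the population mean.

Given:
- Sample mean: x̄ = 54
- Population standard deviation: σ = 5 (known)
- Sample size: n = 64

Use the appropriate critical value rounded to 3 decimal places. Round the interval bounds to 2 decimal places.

The population standard deviation σ is known, so use a z-interval (standard normal critical value).

For 99% confidence, z* = 2.576 (from standard normal table)

Standard error: SE = σ/√n = 5/√64 = 0.625000

Margin of error: E = z* × SE = 2.576 × 0.625000 = 1.6100

Z-interval: x̄ ± E = 54 ± 1.6100 = (52.3900, 55.6100)

Rounded to 2 decimal places:

(52.39, 55.61)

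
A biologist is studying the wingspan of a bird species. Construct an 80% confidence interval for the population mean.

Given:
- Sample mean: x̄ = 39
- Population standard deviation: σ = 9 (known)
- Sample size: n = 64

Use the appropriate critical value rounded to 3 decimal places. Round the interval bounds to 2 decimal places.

The population standard deviation σ is known, so use a z-interval (standard normal critical value).

For 80% confidence, z* = 1.282 (from standard normal table)

Standard error: SE = σ/√n = 9/√64 = 1.125000

Margin of error: E = z* × SE = 1.282 × 1.125000 = 1.4423

Z-interval: x̄ ± E = 39 ± 1.4423 = (37.5577, 40.4423)

Rounded to 2 decimal places:

(37.56, 40.44)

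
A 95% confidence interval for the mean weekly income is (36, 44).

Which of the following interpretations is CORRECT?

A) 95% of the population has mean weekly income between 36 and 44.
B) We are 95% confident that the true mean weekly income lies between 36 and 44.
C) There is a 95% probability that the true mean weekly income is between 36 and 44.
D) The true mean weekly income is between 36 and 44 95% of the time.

A confidence interval represents our confidence in the procedure, not a probability statement about the parameter.

Key concept: If we repeated this sampling process many times and computed a 95% CI each time, about 95% of those intervals would contain the true population parameter.

For this specific interval (36, 44):
- Midpoint (point estimate): 40
- Margin of error: 4

The correct interpretation is the one stating confidence that the true parameter lies in the interval — option B.

B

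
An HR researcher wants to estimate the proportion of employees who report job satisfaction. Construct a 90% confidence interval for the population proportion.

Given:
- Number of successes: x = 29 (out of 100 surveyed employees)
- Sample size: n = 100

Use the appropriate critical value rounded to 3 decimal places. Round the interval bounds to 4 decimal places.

Sample proportion: p̂ = 29/100 = 0.290000

Check conditions for normal approximation:
  np̂ = 29 ≥ 10 ✓
  n(1-p̂) = 71 ≥ 10 ✓

The sample is large enough, so use a z-interval (normal approximation) for the proportion.

For 90% confidence, z* = 1.645 (from standard normal table)

Standard error: SE = √(p̂(1-p̂)/n) = √(0.290000×0.710000/100) = 0.04537621

Margin of error: E = z* × SE = 1.645 × 0.04537621 = 0.074644

Z-interval: p̂ ± E = 0.290000 ± 0.074644 = (0.215356, 0.364644)

Rounded to 4 decimal places:

(0.2154, 0.3646)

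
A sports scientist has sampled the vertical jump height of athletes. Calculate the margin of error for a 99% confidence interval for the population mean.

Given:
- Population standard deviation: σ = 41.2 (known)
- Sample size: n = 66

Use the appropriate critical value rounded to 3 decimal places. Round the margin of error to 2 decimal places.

The population standard deviation σ is known, so use the z-interval margin of error formula.

For 99% confidence, z* = 2.576 (from standard normal table)

Margin of error formula for z-interval: E = z* × σ/√n

E = 2.576 × 41.2/√66
  = 2.576 × 5.071369
  = 13.0638

Rounded to 2 decimal places:

13.06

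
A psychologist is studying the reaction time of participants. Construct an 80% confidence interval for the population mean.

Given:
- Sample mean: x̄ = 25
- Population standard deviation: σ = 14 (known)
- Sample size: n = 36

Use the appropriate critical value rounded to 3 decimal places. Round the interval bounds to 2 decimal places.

The population standard deviation σ is known, so use a z-interval (standard normal critical value).

For 80% confidence, z* = 1.282 (from standard normal table)

Standard error: SE = σ/√n = 14/√36 = 2.333333

Margin of error: E = z* × SE = 1.282 × 2.333333 = 2.9913

Z-interval: x̄ ± E = 25 ± 2.9913 = (22.0087, 27.9913)

Rounded to 2 decimal places:

(22.01, 27.99)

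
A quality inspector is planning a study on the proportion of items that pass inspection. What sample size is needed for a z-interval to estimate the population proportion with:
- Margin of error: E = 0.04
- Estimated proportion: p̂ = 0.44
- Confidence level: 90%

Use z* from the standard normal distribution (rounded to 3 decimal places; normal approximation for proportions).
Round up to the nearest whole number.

Using z* for proportion z-interval (normal approximation).

For 90% confidence, z* = 1.645 (from standard normal table)

Sample size formula for proportion z-interval: n = z*²p̂(1-p̂)/E²

n = 1.645² × 0.44 × 0.56 / 0.04²
  = 2.706025 × 0.2464 / 0.0016
  = 416.7278

Round up to the nearest whole number: n = 417

417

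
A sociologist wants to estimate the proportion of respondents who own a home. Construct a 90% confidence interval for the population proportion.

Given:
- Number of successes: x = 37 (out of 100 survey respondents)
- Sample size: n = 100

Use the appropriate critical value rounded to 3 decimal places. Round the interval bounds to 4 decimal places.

Sample proportion: p̂ = 37/100 = 0.370000

Check conditions for normal approximation:
  np̂ = 37 ≥ 10 ✓
  n(1-p̂) = 63 ≥ 10 ✓

The sample is large enough, so use a z-interval (normal approximation) for the proportion.

For 90% confidence, z* = 1.645 (from standard normal table)

Standard error: SE = √(p̂(1-p̂)/n) = √(0.370000×0.630000/100) = 0.04828043

Margin of error: E = z* × SE = 1.645 × 0.04828043 = 0.079421

Z-interval: p̂ ± E = 0.370000 ± 0.079421 = (0.290579, 0.449421)

Rounded to 4 decimal places:

(0.2906, 0.4494)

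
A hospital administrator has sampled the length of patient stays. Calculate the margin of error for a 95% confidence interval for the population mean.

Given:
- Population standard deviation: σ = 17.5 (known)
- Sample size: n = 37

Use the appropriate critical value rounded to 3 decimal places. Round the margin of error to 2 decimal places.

The population standard deviation σ is known, so use the z-interval margin of error formula.

For 95% confidence, z* = 1.96 (from standard normal table)

Margin of error formula for z-interval: E = z* × σ/√n

E = 1.96 × 17.5/√37
  = 1.96 × 2.876982
  = 5.6389

Rounded to 2 decimal places:

5.64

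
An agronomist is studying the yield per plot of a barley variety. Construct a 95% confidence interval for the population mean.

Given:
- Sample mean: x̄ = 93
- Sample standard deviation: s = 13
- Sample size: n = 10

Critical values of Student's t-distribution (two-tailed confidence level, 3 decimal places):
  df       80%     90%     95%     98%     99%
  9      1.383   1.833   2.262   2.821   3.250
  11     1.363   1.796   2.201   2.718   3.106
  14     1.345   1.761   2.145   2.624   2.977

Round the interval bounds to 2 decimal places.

The population standard deviation σ is unknown (only the sample standard deviation s is given), so use a t-interval with df = n - 1 = 10 - 1 = 9.

For 95% confidence with df = 9, t* = 2.262 (from t-table)

Standard error: SE = s/√n = 13/√10 = 4.110961

Margin of error: E = t* × SE = 2.262 × 4.110961 = 9.2990

T-interval: x̄ ± E = 93 ± 9.2990 = (83.7010, 102.2990)

Rounded to 2 decimal places:

(83.70, 102.30)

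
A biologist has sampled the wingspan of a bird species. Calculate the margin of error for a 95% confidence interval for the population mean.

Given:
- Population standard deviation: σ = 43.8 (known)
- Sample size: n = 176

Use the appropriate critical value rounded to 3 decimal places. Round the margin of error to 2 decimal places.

The population standard deviation σ is known, so use the z-interval margin of error formula.

For 95% confidence, z* = 1.96 (from standard normal table)

Margin of error formula for z-interval: E = z* × σ/√n

E = 1.96 × 43.8/√176
  = 1.96 × 3.301549
  = 6.4710

Rounded to 2 decimal places:

6.47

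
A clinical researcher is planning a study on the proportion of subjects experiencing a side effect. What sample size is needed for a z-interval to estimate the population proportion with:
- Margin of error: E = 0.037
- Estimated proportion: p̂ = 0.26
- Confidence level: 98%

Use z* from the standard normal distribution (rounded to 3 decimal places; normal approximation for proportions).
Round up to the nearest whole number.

Using z* for proportion z-interval (normal approximation).

For 98% confidence, z* = 2.326 (from standard normal table)

Sample size formula for proportion z-interval: n = z*²p̂(1-p̂)/E²

n = 2.326² × 0.26 × 0.74 / 0.037²
  = 5.410276 × 0.1924 / 0.001369
  = 760.3631

Round up to the nearest whole number: n = 761

761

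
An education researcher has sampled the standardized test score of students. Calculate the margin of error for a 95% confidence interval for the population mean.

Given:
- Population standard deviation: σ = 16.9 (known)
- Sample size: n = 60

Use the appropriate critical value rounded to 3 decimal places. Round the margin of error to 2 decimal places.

The population standard deviation σ is known, so use the z-interval margin of error formula.

For 95% confidence, z* = 1.96 (from standard normal table)

Margin of error formula for z-interval: E = z* × σ/√n

E = 1.96 × 16.9/√60
  = 1.96 × 2.181781
  = 4.2763

Rounded to 2 decimal places:

4.28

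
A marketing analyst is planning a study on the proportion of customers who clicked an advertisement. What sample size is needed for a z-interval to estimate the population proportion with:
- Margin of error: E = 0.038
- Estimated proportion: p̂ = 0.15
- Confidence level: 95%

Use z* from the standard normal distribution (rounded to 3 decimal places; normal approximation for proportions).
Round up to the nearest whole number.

Using z* for proportion z-interval (normal approximation).

For 95% confidence, z* = 1.96 (from standard normal table)

Sample size formula for proportion z-interval: n = z*²p̂(1-p̂)/E²

n = 1.96² × 0.15 × 0.85 / 0.038²
  = 3.8416 × 0.1275 / 0.001444
  = 339.1994

Round up to the nearest whole number: n = 340

340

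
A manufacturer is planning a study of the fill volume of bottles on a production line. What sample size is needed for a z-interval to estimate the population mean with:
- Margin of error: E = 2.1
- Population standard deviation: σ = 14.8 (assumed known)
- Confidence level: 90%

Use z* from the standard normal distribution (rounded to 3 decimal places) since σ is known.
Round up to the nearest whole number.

Using z* since population σ is known (z-interval formula).

For 90% confidence, z* = 1.645 (from standard normal table)

Sample size formula for z-interval: n = (z*σ/E)²

n = (1.645 × 14.8 / 2.1)²
  = (11.593333)²
  = 134.4054

Round up to the nearest whole number: n = 135

135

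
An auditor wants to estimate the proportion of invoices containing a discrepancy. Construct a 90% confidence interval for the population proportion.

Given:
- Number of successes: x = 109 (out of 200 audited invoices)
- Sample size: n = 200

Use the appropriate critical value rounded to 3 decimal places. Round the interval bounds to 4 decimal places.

Sample proportion: p̂ = 109/200 = 0.545000

Check conditions for normal approximation:
  np̂ = 109 ≥ 10 ✓
  n(1-p̂) = 91 ≥ 10 ✓

The sample is large enough, so use a z-interval (normal approximation) for the proportion.

For 90% confidence, z* = 1.645 (from standard normal table)

Standard error: SE = √(p̂(1-p̂)/n) = √(0.545000×0.455000/200) = 0.03521186

Margin of error: E = z* × SE = 1.645 × 0.03521186 = 0.057924

Z-interval: p̂ ± E = 0.545000 ± 0.057924 = (0.487076, 0.602924)

Rounded to 4 decimal places:

(0.4871, 0.6029)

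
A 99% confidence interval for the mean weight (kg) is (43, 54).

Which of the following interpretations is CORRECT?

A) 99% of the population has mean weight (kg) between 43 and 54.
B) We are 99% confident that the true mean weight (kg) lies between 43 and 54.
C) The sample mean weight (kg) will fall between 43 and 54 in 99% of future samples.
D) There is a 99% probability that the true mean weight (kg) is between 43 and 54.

A confidence interval represents our confidence in the procedure, not a probability statement about the parameter.

Key concept: If we repeated this sampling process many times and computed a 99% CI each time, about 99% of those intervals would contain the true population parameter.

For this specific interval (43, 54):
- Midpoint (point estimate): 48.5
- Margin of error: 5.5

The correct interpretation is the one stating confidence that the true parameter lies in the interval — option B.

B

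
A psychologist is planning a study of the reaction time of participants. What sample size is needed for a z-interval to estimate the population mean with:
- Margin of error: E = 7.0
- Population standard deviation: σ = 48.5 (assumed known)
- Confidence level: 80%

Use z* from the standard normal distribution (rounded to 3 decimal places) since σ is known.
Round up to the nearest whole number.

Using z* since population σ is known (z-interval formula).

For 80% confidence, z* = 1.282 (from standard normal table)

Sample size formula for z-interval: n = (z*σ/E)²

n = (1.282 × 48.5 / 7.0)²
  = (8.882429)²
  = 78.8975

Round up to the nearest whole number: n = 79

79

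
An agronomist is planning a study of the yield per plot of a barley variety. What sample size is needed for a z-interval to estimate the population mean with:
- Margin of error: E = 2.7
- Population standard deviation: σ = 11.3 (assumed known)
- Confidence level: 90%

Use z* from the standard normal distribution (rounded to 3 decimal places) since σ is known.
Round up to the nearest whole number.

Using z* since population σ is known (z-interval formula).

For 90% confidence, z* = 1.645 (from standard normal table)

Sample size formula for z-interval: n = (z*σ/E)²

n = (1.645 × 11.3 / 2.7)²
  = (6.884630)²
  = 47.3981

Round up to the nearest whole number: n = 48

48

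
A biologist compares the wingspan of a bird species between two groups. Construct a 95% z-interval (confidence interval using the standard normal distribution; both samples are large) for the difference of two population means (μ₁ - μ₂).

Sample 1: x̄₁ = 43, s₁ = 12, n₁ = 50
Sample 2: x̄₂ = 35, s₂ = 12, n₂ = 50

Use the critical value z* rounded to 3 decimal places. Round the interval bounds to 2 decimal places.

Both samples are large (n₁ = 50 ≥ 30, n₂ = 50 ≥ 30), so a z-interval for the difference of means applies.

Point estimate: x̄₁ - x̄₂ = 43 - 35 = 8

Standard error: SE = √(s₁²/n₁ + s₂²/n₂)
= √(12²/50 + 12²/50)
= √(2.880000 + 2.880000)
= 2.400000

For 95% confidence, z* = 1.96 (from standard normal table)
Margin of error: E = z* × SE = 1.96 × 2.400000 = 4.7040

Z-interval: (x̄₁ - x̄₂) ± E = 8 ± 4.7040 = (3.2960, 12.7040)

Rounded to 2 decimal places:

(3.30, 12.70)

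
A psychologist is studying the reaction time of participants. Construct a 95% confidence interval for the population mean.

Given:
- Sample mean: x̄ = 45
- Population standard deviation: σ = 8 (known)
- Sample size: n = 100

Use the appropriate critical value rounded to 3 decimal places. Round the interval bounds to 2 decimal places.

The population standard deviation σ is known, so use a z-interval (standard normal critical value).

For 95% confidence, z* = 1.96 (from standard normal table)

Standard error: SE = σ/√n = 8/√100 = 0.800000

Margin of error: E = z* × SE = 1.96 × 0.800000 = 1.5680

Z-interval: x̄ ± E = 45 ± 1.5680 = (43.4320, 46.5680)

Rounded to 2 decimal places:

(43.43, 46.57)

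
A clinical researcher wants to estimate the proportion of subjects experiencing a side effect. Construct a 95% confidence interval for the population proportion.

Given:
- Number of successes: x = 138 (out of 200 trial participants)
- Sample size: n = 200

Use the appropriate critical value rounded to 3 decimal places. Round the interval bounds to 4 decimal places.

Sample proportion: p̂ = 138/200 = 0.690000

Check conditions for normal approximation:
  np̂ = 138 ≥ 10 ✓
  n(1-p̂) = 62 ≥ 10 ✓

The sample is large enough, so use a z-interval (normal approximation) for the proportion.

For 95% confidence, z* = 1.96 (from standard normal table)

Standard error: SE = √(p̂(1-p̂)/n) = √(0.690000×0.310000/200) = 0.03270321

Margin of error: E = z* × SE = 1.96 × 0.03270321 = 0.064098

Z-interval: p̂ ± E = 0.690000 ± 0.064098 = (0.625902, 0.754098)

Rounded to 4 decimal places:

(0.6259, 0.7541)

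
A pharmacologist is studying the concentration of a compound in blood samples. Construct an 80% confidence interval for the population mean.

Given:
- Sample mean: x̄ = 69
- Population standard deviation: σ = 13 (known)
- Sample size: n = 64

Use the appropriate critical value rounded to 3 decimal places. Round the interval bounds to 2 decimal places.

The population standard deviation σ is known, so use a z-interval (standard normal critical value).

For 80% confidence, z* = 1.282 (from standard normal table)

Standard error: SE = σ/√n = 13/√64 = 1.625000

Margin of error: E = z* × SE = 1.282 × 1.625000 = 2.0833

Z-interval: x̄ ± E = 69 ± 2.0833 = (66.9167, 71.0833)

Rounded to 2 decimal places:

(66.92, 71.08)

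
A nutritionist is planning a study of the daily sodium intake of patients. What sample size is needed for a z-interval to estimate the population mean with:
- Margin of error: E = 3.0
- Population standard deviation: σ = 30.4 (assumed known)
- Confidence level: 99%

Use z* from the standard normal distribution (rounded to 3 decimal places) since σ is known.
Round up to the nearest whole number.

Using z* since population σ is known (z-interval formula).

For 99% confidence, z* = 2.576 (from standard normal table)

Sample size formula for z-interval: n = (z*σ/E)²

n = (2.576 × 30.4 / 3.0)²
  = (26.103467)²
  = 681.3910

Round up to the nearest whole number: n = 682

682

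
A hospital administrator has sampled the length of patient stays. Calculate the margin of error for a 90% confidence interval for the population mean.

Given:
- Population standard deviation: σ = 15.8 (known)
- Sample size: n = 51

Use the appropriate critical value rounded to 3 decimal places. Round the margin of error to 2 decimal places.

The population standard deviation σ is known, so use the z-interval margin of error formula.

For 90% confidence, z* = 1.645 (from standard normal table)

Margin of error formula for z-interval: E = z* × σ/√n

E = 1.645 × 15.8/√51
  = 1.645 × 2.212443
  = 3.6395

Rounded to 2 decimal places:

3.64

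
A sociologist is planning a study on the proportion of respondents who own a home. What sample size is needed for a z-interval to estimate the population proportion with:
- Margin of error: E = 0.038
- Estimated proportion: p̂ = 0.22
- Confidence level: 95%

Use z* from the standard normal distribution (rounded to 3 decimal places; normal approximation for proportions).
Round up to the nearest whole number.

Using z* for proportion z-interval (normal approximation).

For 95% confidence, z* = 1.96 (from standard normal table)

Sample size formula for proportion z-interval: n = z*²p̂(1-p̂)/E²

n = 1.96² × 0.22 × 0.78 / 0.038²
  = 3.8416 × 0.1716 / 0.001444
  = 456.5225

Round up to the nearest whole number: n = 457

457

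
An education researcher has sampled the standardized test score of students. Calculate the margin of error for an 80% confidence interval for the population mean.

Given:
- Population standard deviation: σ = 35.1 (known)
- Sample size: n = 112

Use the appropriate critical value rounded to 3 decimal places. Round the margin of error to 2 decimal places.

The population standard deviation σ is known, so use the z-interval margin of error formula.

For 80% confidence, z* = 1.282 (from standard normal table)

Margin of error formula for z-interval: E = z* × σ/√n

E = 1.282 × 35.1/√112
  = 1.282 × 3.316638
  = 4.2519

Rounded to 2 decimal places:

4.25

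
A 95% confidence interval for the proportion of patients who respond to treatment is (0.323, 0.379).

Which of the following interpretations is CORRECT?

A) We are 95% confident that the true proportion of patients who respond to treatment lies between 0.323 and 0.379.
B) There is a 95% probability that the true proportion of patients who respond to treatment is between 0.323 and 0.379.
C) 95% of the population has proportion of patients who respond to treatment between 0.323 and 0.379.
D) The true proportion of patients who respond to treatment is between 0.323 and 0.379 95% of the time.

A confidence interval represents our confidence in the procedure, not a probability statement about the parameter.

Key concept: If we repeated this sampling process many times and computed a 95% CI each time, about 95% of those intervals would contain the true population parameter.

For this specific interval (0.323, 0.379):
- Midpoint (point estimate): 0.351
- Margin of error: 0.028

The correct interpretation is the one stating confidence that the true parameter lies in the interval — option A.

A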